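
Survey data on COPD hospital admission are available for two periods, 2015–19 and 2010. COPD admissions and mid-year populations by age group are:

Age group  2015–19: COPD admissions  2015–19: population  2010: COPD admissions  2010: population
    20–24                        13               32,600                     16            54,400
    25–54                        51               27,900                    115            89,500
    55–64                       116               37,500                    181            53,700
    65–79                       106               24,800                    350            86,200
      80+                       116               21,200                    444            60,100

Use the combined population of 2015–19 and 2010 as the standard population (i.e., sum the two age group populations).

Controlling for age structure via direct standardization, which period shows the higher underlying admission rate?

Age-specific rates per 10,000 for 2015–19: 3.99, 18.28, 30.93, 42.74, 54.72.
For 2010: 2.94, 12.85, 33.71, 40.60, 73.88.
Combined standard total = 487,900; weights = 0.1783, 0.2406, 0.1869, 0.2275, 0.1666.
2015–19: 0.1783×3.99 + 0.2406×18.28 + 0.1869×30.93 + 0.2275×42.74 + 0.1666×54.72 = 29.7334 per 10,000.
2010: 0.1783×2.94 + 0.2406×12.85 + 0.1869×33.71 + 0.2275×40.60 + 0.1666×73.88 = 31.4644 per 10,000.

2010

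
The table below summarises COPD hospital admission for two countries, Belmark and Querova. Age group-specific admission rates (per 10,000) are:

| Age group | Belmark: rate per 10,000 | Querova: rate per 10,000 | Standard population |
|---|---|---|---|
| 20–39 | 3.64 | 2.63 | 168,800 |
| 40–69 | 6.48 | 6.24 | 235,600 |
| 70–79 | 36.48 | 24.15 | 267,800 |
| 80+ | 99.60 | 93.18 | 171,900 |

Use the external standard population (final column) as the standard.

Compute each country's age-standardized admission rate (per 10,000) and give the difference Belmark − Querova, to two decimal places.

5.49

Standard total = 844,100; weights = 0.2000, 0.2791, 0.3173, 0.2036.
Belmark: 0.2000×3.64 + 0.2791×6.48 + 0.3173×36.48 + 0.2036×99.60 = 34.3937 per 10,000.
Querova: 0.2000×2.63 + 0.2791×6.24 + 0.3173×24.15 + 0.2036×93.18 = 28.9055 per 10,000.
Difference = 34.3937 − 28.9055 = 5.4882.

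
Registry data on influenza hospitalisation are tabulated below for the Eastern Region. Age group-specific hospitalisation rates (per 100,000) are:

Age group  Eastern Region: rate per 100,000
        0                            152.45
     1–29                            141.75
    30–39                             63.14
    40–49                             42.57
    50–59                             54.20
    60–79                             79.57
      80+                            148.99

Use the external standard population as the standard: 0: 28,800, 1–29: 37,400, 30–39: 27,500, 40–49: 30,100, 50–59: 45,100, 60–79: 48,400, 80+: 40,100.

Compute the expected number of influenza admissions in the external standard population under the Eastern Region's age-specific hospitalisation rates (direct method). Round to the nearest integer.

250

Expected influenza admissions = Σ (standard pop × age-specific rate ÷ 100,000)
= 28,800×152.45/100,000 + 37,400×141.75/100,000 + 27,500×63.14/100,000 + 30,100×42.57/100,000 + 45,100×54.20/100,000 + 48,400×79.57/100,000 + 40,100×148.99/100,000
= 43.91 + 53.01 + 17.36 + 12.81 + 24.44 + 38.51 + 59.74 = 249.80.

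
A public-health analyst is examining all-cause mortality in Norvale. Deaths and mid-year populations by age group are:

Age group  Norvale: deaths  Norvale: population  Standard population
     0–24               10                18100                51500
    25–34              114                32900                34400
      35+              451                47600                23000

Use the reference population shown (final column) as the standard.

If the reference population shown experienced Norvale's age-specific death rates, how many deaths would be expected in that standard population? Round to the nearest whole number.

Age-specific rates per 100000 for Norvale: 55.25, 346.50, 947.48.
Expected deaths = Σ (standard pop × age-specific rate ÷ 100000)
= 51500×55.25/100000 + 34400×346.50/100000 + 23000×947.48/100000
= 28.45 + 119.20 + 217.92 = 365.57.

366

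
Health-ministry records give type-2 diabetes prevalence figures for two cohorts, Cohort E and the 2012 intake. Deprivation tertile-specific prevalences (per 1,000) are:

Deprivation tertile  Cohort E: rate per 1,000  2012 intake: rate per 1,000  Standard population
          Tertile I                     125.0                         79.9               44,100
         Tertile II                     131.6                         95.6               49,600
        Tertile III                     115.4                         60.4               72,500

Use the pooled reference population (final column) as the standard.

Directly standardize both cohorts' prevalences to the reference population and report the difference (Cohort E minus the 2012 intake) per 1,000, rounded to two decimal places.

Standard total = 166,200; weights = 0.2653, 0.2984, 0.4362.
Cohort E: 0.2653×125.0 + 0.2984×131.6 + 0.4362×115.4 = 122.7819 per 1,000.
The 2012 intake: 0.2653×79.9 + 0.2984×95.6 + 0.4362×60.4 = 76.0791 per 1,000.
Difference = 122.7819 − 76.0791 = 46.7028.

46.70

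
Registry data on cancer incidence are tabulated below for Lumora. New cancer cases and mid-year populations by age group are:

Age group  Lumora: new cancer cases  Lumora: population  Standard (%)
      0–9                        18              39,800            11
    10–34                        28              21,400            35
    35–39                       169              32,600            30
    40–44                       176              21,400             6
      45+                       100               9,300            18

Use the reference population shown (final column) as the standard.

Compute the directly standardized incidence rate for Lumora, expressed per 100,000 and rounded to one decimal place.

Age-specific rates per 100,000 for Lumora: 45.23, 130.84, 518.40, 822.43, 1075.27.
Standard weights: 0.11, 0.35, 0.30, 0.06, 0.18.
Standardized rate: 0.1100×45.23 + 0.3500×130.84 + 0.3000×518.40 + 0.0600×822.43 + 0.1800×1075.27 = 449.1849 per 100,000.

449.2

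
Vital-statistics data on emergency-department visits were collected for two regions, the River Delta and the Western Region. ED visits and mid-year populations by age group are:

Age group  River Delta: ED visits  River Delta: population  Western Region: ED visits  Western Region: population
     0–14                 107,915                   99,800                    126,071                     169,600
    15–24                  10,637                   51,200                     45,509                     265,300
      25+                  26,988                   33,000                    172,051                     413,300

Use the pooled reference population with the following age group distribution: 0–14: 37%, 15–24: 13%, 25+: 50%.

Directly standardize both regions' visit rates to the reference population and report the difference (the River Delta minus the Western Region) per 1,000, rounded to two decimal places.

Age-specific rates per 1,000 for the River Delta: 1081.313, 207.754, 817.818.
For the Western Region: 743.343, 171.538, 416.286.
Standard weights: 0.37, 0.13, 0.50.
The River Delta: 0.3700×1081.313 + 0.1300×207.754 + 0.5000×817.818 = 836.0028 per 1,000.
The Western Region: 0.3700×743.343 + 0.1300×171.538 + 0.5000×416.286 = 505.4799 per 1,000.
Difference = 836.0028 − 505.4799 = 330.5229.

330.52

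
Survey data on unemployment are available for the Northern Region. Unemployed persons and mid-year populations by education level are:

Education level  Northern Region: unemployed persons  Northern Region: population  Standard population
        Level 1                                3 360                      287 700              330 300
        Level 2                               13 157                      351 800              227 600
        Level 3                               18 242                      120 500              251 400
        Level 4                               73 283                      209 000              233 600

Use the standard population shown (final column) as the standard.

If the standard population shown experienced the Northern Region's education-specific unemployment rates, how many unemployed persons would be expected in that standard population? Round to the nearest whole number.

132337

Education-specific rates per 1 000 for the Northern Region: 11.679, 37.399, 151.386, 350.636.
Expected unemployed persons = Σ (standard pop × education-specific rate ÷ 1 000)
= 330 300×11.679/1 000 + 227 600×37.399/1 000 + 251 400×151.386/1 000 + 233 600×350.636/1 000
= 3857.52 + 8512.03 + 38058.41 + 81908.65 = 132336.62.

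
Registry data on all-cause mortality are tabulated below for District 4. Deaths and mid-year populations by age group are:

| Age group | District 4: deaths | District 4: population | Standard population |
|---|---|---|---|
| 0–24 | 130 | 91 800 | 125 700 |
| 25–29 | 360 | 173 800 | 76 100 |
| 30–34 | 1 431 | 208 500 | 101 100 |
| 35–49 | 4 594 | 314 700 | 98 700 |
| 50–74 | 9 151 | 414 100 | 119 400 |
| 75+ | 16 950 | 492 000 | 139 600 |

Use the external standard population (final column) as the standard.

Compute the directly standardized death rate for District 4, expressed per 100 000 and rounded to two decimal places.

Age-specific rates per 100 000 for District 4: 141.61, 207.13, 686.33, 1459.80, 2209.85, 3445.12.
Standard total = 660 600; weights = 0.1903, 0.1152, 0.1530, 0.1494, 0.1807, 0.2113.
Standardized rate: 0.1903×141.61 + 0.1152×207.13 + 0.1530×686.33 + 0.1494×1459.80 + 0.1807×2209.85 + 0.2113×3445.12 = 1501.4073 per 100 000.

1501.41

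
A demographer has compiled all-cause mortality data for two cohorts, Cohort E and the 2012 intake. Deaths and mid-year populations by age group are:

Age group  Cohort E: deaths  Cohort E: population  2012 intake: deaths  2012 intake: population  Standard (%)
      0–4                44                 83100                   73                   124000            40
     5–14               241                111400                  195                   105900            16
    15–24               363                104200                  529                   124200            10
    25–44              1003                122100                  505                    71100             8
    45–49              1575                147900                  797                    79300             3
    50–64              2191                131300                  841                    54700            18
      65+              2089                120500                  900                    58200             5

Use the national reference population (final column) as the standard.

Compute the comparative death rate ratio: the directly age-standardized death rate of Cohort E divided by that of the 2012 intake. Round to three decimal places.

1.072

Age-specific rates per 100000 for Cohort E: 52.95, 216.34, 348.37, 821.46, 1064.91, 1668.70, 1733.61.
For the 2012 intake: 58.87, 184.14, 425.93, 710.27, 1005.04, 1537.48, 1546.39.
Standard weights: 0.40, 0.16, 0.10, 0.08, 0.03, 0.18, 0.05.
Cohort E: 0.4000×52.95 + 0.1600×216.34 + 0.1000×348.37 + 0.0800×821.46 + 0.0300×1064.91 + 0.1800×1668.70 + 0.0500×1733.61 = 575.3401 per 100000.
The 2012 intake: 0.4000×58.87 + 0.1600×184.14 + 0.1000×425.93 + 0.0800×710.27 + 0.0300×1005.04 + 0.1800×1537.48 + 0.0500×1546.39 = 536.6409 per 100000.
Ratio = 575.3401 ÷ 536.6409 = 1.07211.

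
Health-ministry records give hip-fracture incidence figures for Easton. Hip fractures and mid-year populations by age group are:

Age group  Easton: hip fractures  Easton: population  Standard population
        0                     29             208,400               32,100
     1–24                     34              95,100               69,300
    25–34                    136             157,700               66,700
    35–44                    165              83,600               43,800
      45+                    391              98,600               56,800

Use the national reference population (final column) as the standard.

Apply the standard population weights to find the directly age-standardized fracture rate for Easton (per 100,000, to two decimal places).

148.29

Age-specific rates per 100,000 for Easton: 13.92, 35.75, 86.24, 197.37, 396.55.
Standard total = 268,700; weights = 0.1195, 0.2579, 0.2482, 0.1630, 0.2114.
Standardized rate: 0.1195×13.92 + 0.2579×35.75 + 0.2482×86.24 + 0.1630×197.37 + 0.2114×396.55 = 148.2894 per 100,000.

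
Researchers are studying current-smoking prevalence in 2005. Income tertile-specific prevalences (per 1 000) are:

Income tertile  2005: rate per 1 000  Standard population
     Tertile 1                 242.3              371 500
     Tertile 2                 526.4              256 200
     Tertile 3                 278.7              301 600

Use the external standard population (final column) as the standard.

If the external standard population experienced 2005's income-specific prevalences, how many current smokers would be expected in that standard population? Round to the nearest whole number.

Expected current smokers = Σ (standard pop × income-specific rate ÷ 1 000)
= 371 500×242.3/1 000 + 256 200×526.4/1 000 + 301 600×278.7/1 000
= 90014.45 + 134863.68 + 84055.92 = 308934.05.

308934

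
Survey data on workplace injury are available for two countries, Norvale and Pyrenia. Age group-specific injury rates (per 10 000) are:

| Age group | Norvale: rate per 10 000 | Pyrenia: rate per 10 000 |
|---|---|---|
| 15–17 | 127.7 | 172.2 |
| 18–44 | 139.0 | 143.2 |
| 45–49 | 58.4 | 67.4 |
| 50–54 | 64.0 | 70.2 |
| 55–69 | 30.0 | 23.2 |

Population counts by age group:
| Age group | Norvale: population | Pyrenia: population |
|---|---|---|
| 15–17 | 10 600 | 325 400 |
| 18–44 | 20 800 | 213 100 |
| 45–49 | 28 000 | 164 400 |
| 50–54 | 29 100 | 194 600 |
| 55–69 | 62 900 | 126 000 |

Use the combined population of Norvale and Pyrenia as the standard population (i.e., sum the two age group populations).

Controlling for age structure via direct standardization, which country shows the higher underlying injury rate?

Pyrenia

Combined standard total = 1 174 900; weights = 0.2860, 0.1991, 0.1638, 0.1904, 0.1608.
Norvale: 0.2860×127.7 + 0.1991×139.0 + 0.1638×58.4 + 0.1904×64.0 + 0.1608×30.0 = 90.7645 per 10 000.
Pyrenia: 0.2860×172.2 + 0.1991×143.2 + 0.1638×67.4 + 0.1904×70.2 + 0.1608×23.2 = 105.8879 per 10 000.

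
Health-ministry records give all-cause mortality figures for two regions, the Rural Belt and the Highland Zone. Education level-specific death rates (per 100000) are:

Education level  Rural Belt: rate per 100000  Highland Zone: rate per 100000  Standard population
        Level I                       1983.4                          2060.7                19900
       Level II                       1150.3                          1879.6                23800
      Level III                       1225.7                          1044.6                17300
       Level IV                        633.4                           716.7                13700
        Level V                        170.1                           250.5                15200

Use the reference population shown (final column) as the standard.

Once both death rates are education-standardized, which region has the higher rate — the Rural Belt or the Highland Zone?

Standard total = 89900; weights = 0.2214, 0.2647, 0.1924, 0.1524, 0.1691.
The Rural Belt: 0.2214×1983.4 + 0.2647×1150.3 + 0.1924×1225.7 + 0.1524×633.4 + 0.1691×170.1 = 1104.7220 per 100000.
The Highland Zone: 0.2214×2060.7 + 0.2647×1879.6 + 0.1924×1044.6 + 0.1524×716.7 + 0.1691×250.5 = 1306.3446 per 100000.

Highland Zone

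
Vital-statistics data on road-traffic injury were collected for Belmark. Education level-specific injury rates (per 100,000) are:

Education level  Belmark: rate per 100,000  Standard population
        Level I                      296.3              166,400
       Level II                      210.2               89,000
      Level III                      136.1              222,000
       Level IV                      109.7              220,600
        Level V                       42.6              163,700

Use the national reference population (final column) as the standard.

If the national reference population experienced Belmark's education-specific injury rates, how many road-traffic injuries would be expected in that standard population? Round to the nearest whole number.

1294

Expected road-traffic injuries = Σ (standard pop × education-specific rate ÷ 100,000)
= 166,400×296.3/100,000 + 89,000×210.2/100,000 + 222,000×136.1/100,000 + 220,600×109.7/100,000 + 163,700×42.6/100,000
= 493.04 + 187.08 + 302.14 + 242.00 + 69.74 = 1294.00.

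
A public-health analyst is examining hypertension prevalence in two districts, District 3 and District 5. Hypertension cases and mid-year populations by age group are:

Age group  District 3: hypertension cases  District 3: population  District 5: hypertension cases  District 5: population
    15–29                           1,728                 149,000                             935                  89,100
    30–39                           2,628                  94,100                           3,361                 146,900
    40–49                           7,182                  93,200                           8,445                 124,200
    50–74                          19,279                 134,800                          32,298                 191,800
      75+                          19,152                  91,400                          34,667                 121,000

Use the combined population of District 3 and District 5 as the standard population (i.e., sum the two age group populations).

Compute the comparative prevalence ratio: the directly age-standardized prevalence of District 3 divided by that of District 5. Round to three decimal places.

0.847

Age-specific rates per 1,000 for District 3: 11.597, 27.928, 77.060, 143.019, 209.540.
For District 5: 10.494, 22.880, 67.995, 168.394, 286.504.
Combined standard total = 1,235,500; weights = 0.1927, 0.1951, 0.1760, 0.2643, 0.1719.
District 3: 0.1927×11.597 + 0.1951×27.928 + 0.1760×77.060 + 0.2643×143.019 + 0.1719×209.540 = 95.0718 per 1,000.
District 5: 0.1927×10.494 + 0.1951×22.880 + 0.1760×67.995 + 0.2643×168.394 + 0.1719×286.504 = 112.2183 per 1,000.
Ratio = 95.0718 ÷ 112.2183 = 0.84720.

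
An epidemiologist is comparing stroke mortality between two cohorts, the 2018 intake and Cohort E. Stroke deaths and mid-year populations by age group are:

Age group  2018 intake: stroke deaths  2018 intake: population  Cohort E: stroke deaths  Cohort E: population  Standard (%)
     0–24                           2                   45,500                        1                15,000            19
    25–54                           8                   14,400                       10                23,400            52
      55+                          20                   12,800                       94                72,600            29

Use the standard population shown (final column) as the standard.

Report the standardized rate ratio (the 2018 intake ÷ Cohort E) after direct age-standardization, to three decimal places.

Age-specific rates per 100,000 for the 2018 intake: 4.40, 55.56, 156.25.
For Cohort E: 6.67, 42.74, 129.48.
Standard weights: 0.19, 0.52, 0.29.
The 2018 intake: 0.1900×4.40 + 0.5200×55.56 + 0.2900×156.25 = 75.0366 per 100,000.
Cohort E: 0.1900×6.67 + 0.5200×42.74 + 0.2900×129.48 = 61.0371 per 100,000.
Ratio = 75.0366 ÷ 61.0371 = 1.22936.

1.229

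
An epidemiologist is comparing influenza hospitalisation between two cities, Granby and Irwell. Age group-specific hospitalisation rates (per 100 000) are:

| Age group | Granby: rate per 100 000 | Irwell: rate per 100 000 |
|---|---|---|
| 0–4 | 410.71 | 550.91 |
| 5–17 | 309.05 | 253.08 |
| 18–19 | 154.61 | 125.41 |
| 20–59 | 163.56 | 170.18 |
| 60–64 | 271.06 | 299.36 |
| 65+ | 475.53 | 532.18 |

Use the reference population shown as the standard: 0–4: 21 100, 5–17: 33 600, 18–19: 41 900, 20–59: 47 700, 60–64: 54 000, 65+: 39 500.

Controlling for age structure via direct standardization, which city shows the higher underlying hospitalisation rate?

Irwell

Standard total = 237 800; weights = 0.0887, 0.1413, 0.1762, 0.2006, 0.2271, 0.1661.
Granby: 0.0887×410.71 + 0.1413×309.05 + 0.1762×154.61 + 0.2006×163.56 + 0.2271×271.06 + 0.1661×475.53 = 280.7010 per 100 000.
Irwell: 0.0887×550.91 + 0.1413×253.08 + 0.1762×125.41 + 0.2006×170.18 + 0.2271×299.36 + 0.1661×532.18 = 297.2519 per 100 000.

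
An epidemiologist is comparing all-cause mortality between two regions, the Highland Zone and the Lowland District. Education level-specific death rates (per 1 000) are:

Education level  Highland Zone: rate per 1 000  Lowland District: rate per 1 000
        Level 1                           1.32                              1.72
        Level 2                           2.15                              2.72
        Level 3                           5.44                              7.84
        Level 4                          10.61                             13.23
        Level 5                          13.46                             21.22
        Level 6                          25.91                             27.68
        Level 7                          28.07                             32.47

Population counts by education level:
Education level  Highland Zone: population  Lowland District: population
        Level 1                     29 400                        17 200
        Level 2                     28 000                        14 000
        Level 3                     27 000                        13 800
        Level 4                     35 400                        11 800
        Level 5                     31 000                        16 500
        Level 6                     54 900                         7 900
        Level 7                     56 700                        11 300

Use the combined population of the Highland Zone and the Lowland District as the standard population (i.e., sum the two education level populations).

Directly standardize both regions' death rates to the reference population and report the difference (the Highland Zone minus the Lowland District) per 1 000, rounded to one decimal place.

-2.9

Combined standard total = 354 900; weights = 0.1313, 0.1183, 0.1150, 0.1330, 0.1338, 0.1770, 0.1916.
The Highland Zone: 0.1313×1.32 + 0.1183×2.15 + 0.1150×5.44 + 0.1330×10.61 + 0.1338×13.46 + 0.1770×25.91 + 0.1916×28.07 = 14.2288 per 1 000.
The Lowland District: 0.1313×1.72 + 0.1183×2.72 + 0.1150×7.84 + 0.1330×13.23 + 0.1338×21.22 + 0.1770×27.68 + 0.1916×32.47 = 17.1680 per 1 000.
Difference = 14.2288 − 17.1680 = -2.9392.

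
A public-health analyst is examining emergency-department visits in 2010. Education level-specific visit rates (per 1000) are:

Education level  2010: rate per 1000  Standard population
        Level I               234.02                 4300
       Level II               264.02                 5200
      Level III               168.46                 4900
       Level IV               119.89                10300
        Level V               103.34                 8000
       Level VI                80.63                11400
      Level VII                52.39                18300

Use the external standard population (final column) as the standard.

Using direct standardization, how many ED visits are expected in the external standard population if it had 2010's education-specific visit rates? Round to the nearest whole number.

7144

Expected ED visits = Σ (standard pop × education-specific rate ÷ 1000)
= 4300×234.02/1000 + 5200×264.02/1000 + 4900×168.46/1000 + 10300×119.89/1000 + 8000×103.34/1000 + 11400×80.63/1000 + 18300×52.39/1000
= 1006.29 + 1372.90 + 825.45 + 1234.87 + 826.72 + 919.18 + 958.74 = 7144.15.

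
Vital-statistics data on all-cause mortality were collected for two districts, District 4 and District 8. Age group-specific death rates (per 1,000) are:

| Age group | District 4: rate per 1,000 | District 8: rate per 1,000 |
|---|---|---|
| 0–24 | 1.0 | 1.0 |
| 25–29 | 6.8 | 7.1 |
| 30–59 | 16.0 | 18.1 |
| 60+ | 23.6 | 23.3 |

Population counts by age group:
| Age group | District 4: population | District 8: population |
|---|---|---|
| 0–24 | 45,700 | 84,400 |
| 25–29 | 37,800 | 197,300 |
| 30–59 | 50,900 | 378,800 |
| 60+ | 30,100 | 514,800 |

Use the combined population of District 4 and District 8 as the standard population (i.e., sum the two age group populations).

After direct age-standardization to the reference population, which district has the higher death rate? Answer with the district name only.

District 8

Combined standard total = 1,339,800; weights = 0.0971, 0.1755, 0.3207, 0.4067.
District 4: 0.0971×1.0 + 0.1755×6.8 + 0.3207×16.0 + 0.4067×23.6 = 16.0200 per 1,000.
District 8: 0.0971×1.0 + 0.1755×7.1 + 0.3207×18.1 + 0.4067×23.3 = 16.6242 per 1,000.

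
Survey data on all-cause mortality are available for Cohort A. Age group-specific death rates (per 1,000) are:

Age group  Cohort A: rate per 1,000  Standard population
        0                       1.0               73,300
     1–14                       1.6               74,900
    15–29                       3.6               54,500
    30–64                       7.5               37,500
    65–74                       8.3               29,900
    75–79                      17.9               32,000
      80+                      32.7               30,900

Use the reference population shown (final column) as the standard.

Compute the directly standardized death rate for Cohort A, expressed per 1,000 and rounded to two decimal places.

Standard total = 333,000; weights = 0.2201, 0.2249, 0.1637, 0.1126, 0.0898, 0.0961, 0.0928.
Standardized rate: 0.2201×1.0 + 0.2249×1.6 + 0.1637×3.6 + 0.1126×7.5 + 0.0898×8.3 + 0.0961×17.9 + 0.0928×32.7 = 7.5135 per 1,000.

7.51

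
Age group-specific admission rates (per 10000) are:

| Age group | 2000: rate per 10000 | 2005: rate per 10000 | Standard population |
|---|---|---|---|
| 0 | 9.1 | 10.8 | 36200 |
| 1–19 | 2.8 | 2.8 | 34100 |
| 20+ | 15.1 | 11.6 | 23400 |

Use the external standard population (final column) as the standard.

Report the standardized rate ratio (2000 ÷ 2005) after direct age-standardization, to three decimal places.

Standard total = 93700; weights = 0.3863, 0.3639, 0.2497.
2000: 0.3863×9.1 + 0.3639×2.8 + 0.2497×15.1 = 8.3057 per 10000.
2005: 0.3863×10.8 + 0.3639×2.8 + 0.2497×11.6 = 8.0884 per 10000.
Ratio = 8.3057 ÷ 8.0884 = 1.02686.

1.027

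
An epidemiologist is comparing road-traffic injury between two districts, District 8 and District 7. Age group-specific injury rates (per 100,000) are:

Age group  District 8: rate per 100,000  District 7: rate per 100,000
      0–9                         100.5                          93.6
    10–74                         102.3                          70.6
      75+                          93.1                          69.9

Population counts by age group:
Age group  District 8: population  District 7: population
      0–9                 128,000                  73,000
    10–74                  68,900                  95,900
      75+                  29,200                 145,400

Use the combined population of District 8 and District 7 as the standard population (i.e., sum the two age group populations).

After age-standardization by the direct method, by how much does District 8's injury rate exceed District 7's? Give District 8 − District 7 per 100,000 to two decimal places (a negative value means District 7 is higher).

19.73

Combined standard total = 540,400; weights = 0.3719, 0.3050, 0.3231.
District 8: 0.3719×100.5 + 0.3050×102.3 + 0.3231×93.1 = 98.6580 per 100,000.
District 7: 0.3719×93.6 + 0.3050×70.6 + 0.3231×69.9 = 78.9286 per 100,000.
Difference = 98.6580 − 78.9286 = 19.7294.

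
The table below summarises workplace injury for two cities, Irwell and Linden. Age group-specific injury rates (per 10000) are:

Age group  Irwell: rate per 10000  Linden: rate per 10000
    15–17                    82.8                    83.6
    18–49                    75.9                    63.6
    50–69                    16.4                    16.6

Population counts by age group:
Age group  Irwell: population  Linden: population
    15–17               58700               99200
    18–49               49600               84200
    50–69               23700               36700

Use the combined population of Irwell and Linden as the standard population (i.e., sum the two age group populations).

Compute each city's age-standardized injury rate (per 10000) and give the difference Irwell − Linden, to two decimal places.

4.28

Combined standard total = 352100; weights = 0.4485, 0.3800, 0.1715.
Irwell: 0.4485×82.8 + 0.3800×75.9 + 0.1715×16.4 = 68.7876 per 10000.
Linden: 0.4485×83.6 + 0.3800×63.6 + 0.1715×16.6 = 64.5066 per 10000.
Difference = 68.7876 − 64.5066 = 4.2810.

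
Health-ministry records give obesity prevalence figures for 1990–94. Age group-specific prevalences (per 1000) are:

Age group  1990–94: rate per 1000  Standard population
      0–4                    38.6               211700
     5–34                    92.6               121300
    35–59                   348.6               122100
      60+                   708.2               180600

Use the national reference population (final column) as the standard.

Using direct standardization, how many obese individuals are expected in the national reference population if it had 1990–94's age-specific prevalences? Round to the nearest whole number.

Expected obese individuals = Σ (standard pop × age-specific rate ÷ 1000)
= 211700×38.6/1000 + 121300×92.6/1000 + 122100×348.6/1000 + 180600×708.2/1000
= 8171.62 + 11232.38 + 42564.06 + 127900.92 = 189868.98.

189869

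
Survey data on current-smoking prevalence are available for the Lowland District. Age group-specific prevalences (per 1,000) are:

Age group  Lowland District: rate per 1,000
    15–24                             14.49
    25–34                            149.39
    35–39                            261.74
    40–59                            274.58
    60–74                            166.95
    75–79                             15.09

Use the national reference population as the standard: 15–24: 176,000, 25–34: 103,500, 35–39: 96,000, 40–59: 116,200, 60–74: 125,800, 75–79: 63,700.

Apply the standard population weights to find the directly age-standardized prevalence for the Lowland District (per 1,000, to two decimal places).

Standard total = 681,200; weights = 0.2584, 0.1519, 0.1409, 0.1706, 0.1847, 0.0935.
Standardized rate: 0.2584×14.49 + 0.1519×149.39 + 0.1409×261.74 + 0.1706×274.58 + 0.1847×166.95 + 0.0935×15.09 = 142.4088 per 1,000.

142.41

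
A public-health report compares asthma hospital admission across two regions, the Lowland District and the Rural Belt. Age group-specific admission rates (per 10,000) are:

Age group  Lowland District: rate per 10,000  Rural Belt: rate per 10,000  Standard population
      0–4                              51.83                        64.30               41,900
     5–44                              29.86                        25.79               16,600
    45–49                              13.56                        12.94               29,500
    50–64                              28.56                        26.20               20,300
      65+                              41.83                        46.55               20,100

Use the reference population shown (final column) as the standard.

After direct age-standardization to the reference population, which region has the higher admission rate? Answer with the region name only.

Standard total = 128,400; weights = 0.3263, 0.1293, 0.2298, 0.1581, 0.1565.
The Lowland District: 0.3263×51.83 + 0.1293×29.86 + 0.2298×13.56 + 0.1581×28.56 + 0.1565×41.83 = 34.9527 per 10,000.
The Rural Belt: 0.3263×64.30 + 0.1293×25.79 + 0.2298×12.94 + 0.1581×26.20 + 0.1565×46.55 = 38.7191 per 10,000.

Rural Belt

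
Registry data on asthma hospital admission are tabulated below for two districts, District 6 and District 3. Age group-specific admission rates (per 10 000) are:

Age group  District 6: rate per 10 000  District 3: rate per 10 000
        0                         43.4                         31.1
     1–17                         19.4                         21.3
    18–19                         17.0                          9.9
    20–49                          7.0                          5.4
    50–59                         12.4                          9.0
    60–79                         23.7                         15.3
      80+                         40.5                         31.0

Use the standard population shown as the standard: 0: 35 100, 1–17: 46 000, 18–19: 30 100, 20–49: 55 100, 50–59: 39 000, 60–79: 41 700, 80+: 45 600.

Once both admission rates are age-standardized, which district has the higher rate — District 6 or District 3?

Standard total = 292 600; weights = 0.1200, 0.1572, 0.1029, 0.1883, 0.1333, 0.1425, 0.1558.
District 6: 0.1200×43.4 + 0.1572×19.4 + 0.1029×17.0 + 0.1883×7.0 + 0.1333×12.4 + 0.1425×23.7 + 0.1558×40.5 = 22.6652 per 10 000.
District 3: 0.1200×31.1 + 0.1572×21.3 + 0.1029×9.9 + 0.1883×5.4 + 0.1333×9.0 + 0.1425×15.3 + 0.1558×31.0 = 17.3259 per 10 000.

District 6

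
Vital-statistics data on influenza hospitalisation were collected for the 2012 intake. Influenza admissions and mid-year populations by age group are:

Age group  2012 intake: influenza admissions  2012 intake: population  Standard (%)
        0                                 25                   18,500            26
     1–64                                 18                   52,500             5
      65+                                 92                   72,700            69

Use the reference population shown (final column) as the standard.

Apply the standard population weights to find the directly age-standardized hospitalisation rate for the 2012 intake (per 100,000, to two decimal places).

124.17

Age-specific rates per 100,000 for the 2012 intake: 135.14, 34.29, 126.55.
Standard weights: 0.26, 0.05, 0.69.
Standardized rate: 0.2600×135.14 + 0.0500×34.29 + 0.6900×126.55 = 124.1672 per 100,000.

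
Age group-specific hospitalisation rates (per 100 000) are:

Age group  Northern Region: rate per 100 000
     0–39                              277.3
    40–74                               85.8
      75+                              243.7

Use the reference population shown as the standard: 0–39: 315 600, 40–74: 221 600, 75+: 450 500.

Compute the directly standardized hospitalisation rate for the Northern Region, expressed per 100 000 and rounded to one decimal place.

219.0

Standard total = 987 700; weights = 0.3195, 0.2244, 0.4561.
Standardized rate: 0.3195×277.3 + 0.2244×85.8 + 0.4561×243.7 = 219.0098 per 100 000.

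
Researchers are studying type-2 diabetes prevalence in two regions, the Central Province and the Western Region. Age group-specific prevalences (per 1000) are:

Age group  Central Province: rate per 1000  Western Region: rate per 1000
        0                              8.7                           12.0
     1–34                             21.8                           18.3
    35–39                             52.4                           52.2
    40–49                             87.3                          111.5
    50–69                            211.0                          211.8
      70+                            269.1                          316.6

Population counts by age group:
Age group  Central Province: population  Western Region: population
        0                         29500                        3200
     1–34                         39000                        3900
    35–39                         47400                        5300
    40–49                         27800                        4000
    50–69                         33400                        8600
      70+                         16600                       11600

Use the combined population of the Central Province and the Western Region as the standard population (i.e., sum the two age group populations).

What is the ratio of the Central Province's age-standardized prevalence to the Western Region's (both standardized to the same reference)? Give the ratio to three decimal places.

Combined standard total = 230300; weights = 0.1420, 0.1863, 0.2288, 0.1381, 0.1824, 0.1224.
The Central Province: 0.1420×8.7 + 0.1863×21.8 + 0.2288×52.4 + 0.1381×87.3 + 0.1824×211.0 + 0.1224×269.1 = 100.7727 per 1000.
The Western Region: 0.1420×12.0 + 0.1863×18.3 + 0.2288×52.2 + 0.1381×111.5 + 0.1824×211.8 + 0.1224×316.6 = 109.8473 per 1000.
Ratio = 100.7727 ÷ 109.8473 = 0.91739.

0.917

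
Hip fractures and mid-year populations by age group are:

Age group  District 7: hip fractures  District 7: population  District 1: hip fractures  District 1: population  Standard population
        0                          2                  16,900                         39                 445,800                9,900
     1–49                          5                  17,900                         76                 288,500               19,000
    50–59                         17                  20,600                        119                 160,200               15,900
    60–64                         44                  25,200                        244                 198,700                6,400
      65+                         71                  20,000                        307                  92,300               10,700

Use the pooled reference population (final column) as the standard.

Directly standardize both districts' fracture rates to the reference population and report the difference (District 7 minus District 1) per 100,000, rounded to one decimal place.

12.3

Age-specific rates per 100,000 for District 7: 11.83, 27.93, 82.52, 174.60, 355.00.
For District 1: 8.75, 26.34, 74.28, 122.80, 332.61.
Standard total = 61,900; weights = 0.1599, 0.3069, 0.2569, 0.1034, 0.1729.
District 7: 0.1599×11.83 + 0.3069×27.93 + 0.2569×82.52 + 0.1034×174.60 + 0.1729×355.00 = 111.0821 per 100,000.
District 1: 0.1599×8.75 + 0.3069×26.34 + 0.2569×74.28 + 0.1034×122.80 + 0.1729×332.61 = 98.7570 per 100,000.
Difference = 111.0821 − 98.7570 = 12.3251.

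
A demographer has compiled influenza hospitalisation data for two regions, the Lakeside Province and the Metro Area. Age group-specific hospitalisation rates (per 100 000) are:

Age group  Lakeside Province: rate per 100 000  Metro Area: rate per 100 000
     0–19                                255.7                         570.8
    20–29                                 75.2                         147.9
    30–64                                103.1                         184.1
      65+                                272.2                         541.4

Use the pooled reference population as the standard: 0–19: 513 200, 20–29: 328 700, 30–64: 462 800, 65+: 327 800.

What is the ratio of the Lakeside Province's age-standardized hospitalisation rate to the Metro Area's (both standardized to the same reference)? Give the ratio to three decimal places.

Standard total = 1 632 500; weights = 0.3144, 0.2013, 0.2835, 0.2008.
The Lakeside Province: 0.3144×255.7 + 0.2013×75.2 + 0.2835×103.1 + 0.2008×272.2 = 179.4091 per 100 000.
The Metro Area: 0.3144×570.8 + 0.2013×147.9 + 0.2835×184.1 + 0.2008×541.4 = 370.1205 per 100 000.
Ratio = 179.4091 ÷ 370.1205 = 0.48473.

0.485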